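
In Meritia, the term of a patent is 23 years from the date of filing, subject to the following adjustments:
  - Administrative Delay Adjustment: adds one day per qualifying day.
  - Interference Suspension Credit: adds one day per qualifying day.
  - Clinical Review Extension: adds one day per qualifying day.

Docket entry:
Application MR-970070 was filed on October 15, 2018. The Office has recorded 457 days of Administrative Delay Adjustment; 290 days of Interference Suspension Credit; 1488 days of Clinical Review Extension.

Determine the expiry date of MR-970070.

Base term: filing date + 23 years → 15 October 2041.
Administrative Delay Adjustment: +457 days → 15 January 2043.
Interference Suspension Credit: +290 days → 1 November 2043.
Clinical Review Extension: +1488 days → 28 November 2047.

November 28, 2047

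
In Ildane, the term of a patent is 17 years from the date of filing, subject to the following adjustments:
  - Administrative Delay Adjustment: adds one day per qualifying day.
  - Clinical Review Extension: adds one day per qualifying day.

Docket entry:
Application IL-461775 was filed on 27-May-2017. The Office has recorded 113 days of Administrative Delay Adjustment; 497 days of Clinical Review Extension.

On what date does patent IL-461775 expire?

Base term: filing date + 17 years → 27 May 2034.
Administrative Delay Adjustment: +113 days → 17 September 2034.
Clinical Review Extension: +497 days → 27 January 2036.

January 27, 2036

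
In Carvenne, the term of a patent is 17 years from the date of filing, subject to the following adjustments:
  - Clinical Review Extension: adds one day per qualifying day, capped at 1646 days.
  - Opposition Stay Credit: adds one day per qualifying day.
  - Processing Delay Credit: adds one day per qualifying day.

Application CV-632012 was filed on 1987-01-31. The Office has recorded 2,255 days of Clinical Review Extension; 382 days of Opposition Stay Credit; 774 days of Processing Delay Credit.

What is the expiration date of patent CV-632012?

2011-10-03

Base term: filing date + 17 years → 31 January 2004.
Clinical Review Extension: 2255 days claimed exceeds the 1646-day cap, so +1646 days → 3 August 2008.
Opposition Stay Credit: +382 days → 20 August 2009.
Processing Delay Credit: +774 days → 3 October 2011.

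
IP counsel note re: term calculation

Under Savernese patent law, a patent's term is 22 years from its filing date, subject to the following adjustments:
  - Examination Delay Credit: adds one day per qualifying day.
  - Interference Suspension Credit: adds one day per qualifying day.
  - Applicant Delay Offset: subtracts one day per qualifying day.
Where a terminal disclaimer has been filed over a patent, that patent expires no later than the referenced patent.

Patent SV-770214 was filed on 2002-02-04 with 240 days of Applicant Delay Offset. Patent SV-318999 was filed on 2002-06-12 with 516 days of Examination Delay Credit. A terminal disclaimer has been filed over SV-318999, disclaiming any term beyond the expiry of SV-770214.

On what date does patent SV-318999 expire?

June 9, 2023

Natural term of SV-318999:
  Base: filing + 22 years → 12 June 2024.
  Examination Delay Credit: +516 days → 10 November 2025.
Expiry of referenced patent SV-770214:
  Base: filing + 22 years → 4 February 2024.
  Applicant Delay Offset: −240 days → 9 June 2023.
Terminal disclaimer: SV-318999 expires on the earlier of 10 November 2025 and 9 June 2023.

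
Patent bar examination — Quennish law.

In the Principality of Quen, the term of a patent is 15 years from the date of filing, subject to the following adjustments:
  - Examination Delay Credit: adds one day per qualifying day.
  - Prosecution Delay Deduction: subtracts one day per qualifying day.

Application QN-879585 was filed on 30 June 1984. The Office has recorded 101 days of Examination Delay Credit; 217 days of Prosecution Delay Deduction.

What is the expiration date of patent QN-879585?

1999-03-06

Base term: filing date + 15 years → 30 June 1999.
Examination Delay Credit: +101 days → 9 October 1999.
Prosecution Delay Deduction: −217 days → 6 March 1999.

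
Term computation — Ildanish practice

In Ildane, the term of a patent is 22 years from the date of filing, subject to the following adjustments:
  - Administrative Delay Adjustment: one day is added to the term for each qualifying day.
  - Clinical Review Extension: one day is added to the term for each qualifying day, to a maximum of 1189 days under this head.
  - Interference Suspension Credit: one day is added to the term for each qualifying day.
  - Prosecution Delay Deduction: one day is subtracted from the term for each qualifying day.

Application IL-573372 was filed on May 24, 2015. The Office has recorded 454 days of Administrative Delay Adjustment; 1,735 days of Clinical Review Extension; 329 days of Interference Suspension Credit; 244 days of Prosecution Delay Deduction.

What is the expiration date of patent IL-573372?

Base term: filing date + 22 years → 24 May 2037.
Administrative Delay Adjustment: +454 days → 21 August 2038.
Clinical Review Extension: 1735 days claimed exceeds the 1189-day cap, so +1189 days → 22 November 2041.
Interference Suspension Credit: +329 days → 17 October 2042.
Prosecution Delay Deduction: −244 days → 15 February 2042.

February 15, 2042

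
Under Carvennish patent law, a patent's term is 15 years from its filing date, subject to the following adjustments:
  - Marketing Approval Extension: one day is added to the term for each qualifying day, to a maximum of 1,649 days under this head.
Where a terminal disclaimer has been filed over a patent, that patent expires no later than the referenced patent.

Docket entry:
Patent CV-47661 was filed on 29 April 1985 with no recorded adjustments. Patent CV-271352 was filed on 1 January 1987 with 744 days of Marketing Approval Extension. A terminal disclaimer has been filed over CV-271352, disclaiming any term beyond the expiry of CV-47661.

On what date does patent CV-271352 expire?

2000-04-29

Natural term of CV-271352:
  Base: filing + 15 years → 1 January 2002.
  Marketing Approval Extension: 744 days (within the 1649-day cap) → +744 days → 15 January 2004.
Expiry of referenced patent CV-47661:
  Base: filing + 15 years → 29 April 2000.
Terminal disclaimer: CV-271352 expires on the earlier of 15 January 2004 and 29 April 2000.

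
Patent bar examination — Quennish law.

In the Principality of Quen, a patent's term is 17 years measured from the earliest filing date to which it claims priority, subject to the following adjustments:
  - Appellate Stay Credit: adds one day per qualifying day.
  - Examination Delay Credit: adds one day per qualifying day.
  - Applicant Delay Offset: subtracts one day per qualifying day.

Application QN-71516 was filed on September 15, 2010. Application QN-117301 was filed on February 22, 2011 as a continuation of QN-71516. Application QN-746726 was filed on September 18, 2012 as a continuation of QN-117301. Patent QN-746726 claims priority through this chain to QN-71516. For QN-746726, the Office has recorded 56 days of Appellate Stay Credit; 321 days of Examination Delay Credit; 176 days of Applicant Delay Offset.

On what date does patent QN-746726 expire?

2028-04-03

Earliest priority filing: 15 September 2010.
Base term: 15 September 2010 + 17 years → 15 September 2027.
Appellate Stay Credit: +56 days → 10 November 2027.
Examination Delay Credit: +321 days → 26 September 2028.
Applicant Delay Offset: −176 days → 3 April 2028.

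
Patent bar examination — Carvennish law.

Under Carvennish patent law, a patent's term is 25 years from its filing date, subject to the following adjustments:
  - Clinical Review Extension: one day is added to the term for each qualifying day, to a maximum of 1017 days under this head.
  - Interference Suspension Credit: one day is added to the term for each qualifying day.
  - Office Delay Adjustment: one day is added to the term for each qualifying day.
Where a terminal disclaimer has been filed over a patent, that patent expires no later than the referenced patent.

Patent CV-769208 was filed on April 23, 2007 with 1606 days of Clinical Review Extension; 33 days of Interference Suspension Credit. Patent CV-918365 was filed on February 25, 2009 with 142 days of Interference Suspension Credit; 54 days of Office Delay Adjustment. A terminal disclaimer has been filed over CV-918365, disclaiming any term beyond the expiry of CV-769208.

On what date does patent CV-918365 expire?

2034-09-09

Natural term of CV-918365:
  Base: filing + 25 years → 25 February 2034.
  Interference Suspension Credit: +142 days → 17 July 2034.
  Office Delay Adjustment: +54 days → 9 September 2034.
Expiry of referenced patent CV-769208:
  Base: filing + 25 years → 23 April 2032.
  Clinical Review Extension: 1606 days claimed exceeds the 1017-day cap, so +1017 days → 4 February 2035.
  Interference Suspension Credit: +33 days → 9 March 2035.
Terminal disclaimer: CV-918365 expires on the earlier of 9 September 2034 and 9 March 2035.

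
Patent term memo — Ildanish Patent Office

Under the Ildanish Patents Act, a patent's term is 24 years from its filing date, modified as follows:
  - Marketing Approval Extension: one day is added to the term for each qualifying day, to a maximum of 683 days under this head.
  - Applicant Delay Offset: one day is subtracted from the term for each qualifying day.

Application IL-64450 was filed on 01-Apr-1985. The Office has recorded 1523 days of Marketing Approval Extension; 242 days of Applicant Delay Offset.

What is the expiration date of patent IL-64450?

Base term: filing date + 24 years → 1 April 2009.
Marketing Approval Extension: 1523 days claimed exceeds the 683-day cap, so +683 days → 13 February 2011.
Applicant Delay Offset: −242 days → 16 June 2010.

2010-06-16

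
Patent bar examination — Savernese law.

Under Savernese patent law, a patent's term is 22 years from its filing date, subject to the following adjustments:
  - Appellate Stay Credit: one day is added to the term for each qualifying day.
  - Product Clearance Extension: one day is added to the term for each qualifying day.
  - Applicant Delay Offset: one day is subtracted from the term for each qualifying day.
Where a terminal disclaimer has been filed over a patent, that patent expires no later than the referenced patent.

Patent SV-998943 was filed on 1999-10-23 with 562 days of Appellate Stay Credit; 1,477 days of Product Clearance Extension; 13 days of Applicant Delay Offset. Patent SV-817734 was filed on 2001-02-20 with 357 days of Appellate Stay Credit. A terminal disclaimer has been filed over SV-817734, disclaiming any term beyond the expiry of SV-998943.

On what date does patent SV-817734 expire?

2024-02-12

Natural term of SV-817734:
  Base: filing + 22 years → 20 February 2023.
  Appellate Stay Credit: +357 days → 12 February 2024.
Expiry of referenced patent SV-998943:
  Base: filing + 22 years → 23 October 2021.
  Appellate Stay Credit: +562 days → 8 May 2023.
  Product Clearance Extension: +1477 days → 24 May 2027.
  Applicant Delay Offset: −13 days → 11 May 2027.
Terminal disclaimer: SV-817734 expires on the earlier of 12 February 2024 and 11 May 2027.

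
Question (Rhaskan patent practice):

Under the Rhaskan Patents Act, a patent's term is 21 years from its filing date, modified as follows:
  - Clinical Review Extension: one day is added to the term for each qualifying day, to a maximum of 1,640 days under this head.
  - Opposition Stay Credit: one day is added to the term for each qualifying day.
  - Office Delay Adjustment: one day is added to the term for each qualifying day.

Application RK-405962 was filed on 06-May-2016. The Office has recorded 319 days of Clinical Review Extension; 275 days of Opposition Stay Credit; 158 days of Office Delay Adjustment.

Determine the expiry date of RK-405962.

2039-05-28

Base term: filing date + 21 years → 6 May 2037.
Clinical Review Extension: 319 days (within the 1640-day cap) → +319 days → 21 March 2038.
Opposition Stay Credit: +275 days → 21 December 2038.
Office Delay Adjustment: +158 days → 28 May 2039.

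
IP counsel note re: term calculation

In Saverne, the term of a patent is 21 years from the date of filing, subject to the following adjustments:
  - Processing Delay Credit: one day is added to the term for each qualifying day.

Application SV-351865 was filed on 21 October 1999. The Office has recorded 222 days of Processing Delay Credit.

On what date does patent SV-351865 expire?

Base term: filing date + 21 years → 21 October 2020.
Processing Delay Credit: +222 days → 31 May 2021.

May 31, 2021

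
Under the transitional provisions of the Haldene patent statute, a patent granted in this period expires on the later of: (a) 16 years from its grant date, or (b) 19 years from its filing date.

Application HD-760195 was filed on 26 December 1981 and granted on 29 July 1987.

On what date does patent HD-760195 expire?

2003-07-29

(a) grant + 16 years → 29 July 2003.
(b) filing + 19 years → 26 December 2000.
Later of the two: 29 July 2003.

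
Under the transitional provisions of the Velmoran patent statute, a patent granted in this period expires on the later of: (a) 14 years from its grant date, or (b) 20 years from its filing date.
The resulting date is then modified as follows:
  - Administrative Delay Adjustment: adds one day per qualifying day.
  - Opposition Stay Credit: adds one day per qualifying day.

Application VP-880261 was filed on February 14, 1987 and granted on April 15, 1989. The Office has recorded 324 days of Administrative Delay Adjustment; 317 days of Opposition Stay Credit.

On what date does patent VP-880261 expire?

(a) grant + 14 years → 15 April 2003.
(b) filing + 20 years → 14 February 2007.
Later of the two: 14 February 2007.
Administrative Delay Adjustment: +324 days → 4 January 2008.
Opposition Stay Credit: +317 days → 16 November 2008.

2008-11-16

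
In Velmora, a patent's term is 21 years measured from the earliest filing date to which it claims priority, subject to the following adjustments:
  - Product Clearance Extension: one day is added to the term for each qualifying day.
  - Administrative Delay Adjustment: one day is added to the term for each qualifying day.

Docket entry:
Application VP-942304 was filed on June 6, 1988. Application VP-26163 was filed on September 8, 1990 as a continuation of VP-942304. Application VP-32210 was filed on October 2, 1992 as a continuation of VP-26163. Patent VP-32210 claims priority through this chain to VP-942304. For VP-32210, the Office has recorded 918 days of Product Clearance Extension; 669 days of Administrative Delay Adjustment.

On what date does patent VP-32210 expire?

Earliest priority filing: 6 June 1988.
Base term: 6 June 1988 + 21 years → 6 June 2009.
Product Clearance Extension: +918 days → 11 December 2011.
Administrative Delay Adjustment: +669 days → 10 October 2013.

October 10, 2013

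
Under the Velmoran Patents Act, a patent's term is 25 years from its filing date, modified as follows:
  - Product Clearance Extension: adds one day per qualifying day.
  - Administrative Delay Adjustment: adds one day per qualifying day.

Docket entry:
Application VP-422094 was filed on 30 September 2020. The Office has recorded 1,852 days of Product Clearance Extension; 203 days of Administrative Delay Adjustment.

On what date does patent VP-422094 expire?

2051-05-17

Base term: filing date + 25 years → 30 September 2045.
Product Clearance Extension: +1852 days → 26 October 2050.
Administrative Delay Adjustment: +203 days → 17 May 2051.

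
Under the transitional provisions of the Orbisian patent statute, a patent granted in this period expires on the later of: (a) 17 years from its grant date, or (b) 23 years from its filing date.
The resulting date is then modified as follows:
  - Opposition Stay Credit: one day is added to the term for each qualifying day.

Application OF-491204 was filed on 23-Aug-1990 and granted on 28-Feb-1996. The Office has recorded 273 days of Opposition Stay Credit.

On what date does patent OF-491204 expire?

May 23, 2014

(a) grant + 17 years → 28 February 2013.
(b) filing + 23 years → 23 August 2013.
Later of the two: 23 August 2013.
Opposition Stay Credit: +273 days → 23 May 2014.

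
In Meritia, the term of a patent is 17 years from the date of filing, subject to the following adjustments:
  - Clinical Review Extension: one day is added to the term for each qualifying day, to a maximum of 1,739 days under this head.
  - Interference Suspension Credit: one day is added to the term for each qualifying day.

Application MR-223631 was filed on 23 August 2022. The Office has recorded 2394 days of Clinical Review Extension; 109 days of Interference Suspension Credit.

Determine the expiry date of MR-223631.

2044-09-13

Base term: filing date + 17 years → 23 August 2039.
Clinical Review Extension: 2394 days claimed exceeds the 1739-day cap, so +1739 days → 27 May 2044.
Interference Suspension Credit: +109 days → 13 September 2044.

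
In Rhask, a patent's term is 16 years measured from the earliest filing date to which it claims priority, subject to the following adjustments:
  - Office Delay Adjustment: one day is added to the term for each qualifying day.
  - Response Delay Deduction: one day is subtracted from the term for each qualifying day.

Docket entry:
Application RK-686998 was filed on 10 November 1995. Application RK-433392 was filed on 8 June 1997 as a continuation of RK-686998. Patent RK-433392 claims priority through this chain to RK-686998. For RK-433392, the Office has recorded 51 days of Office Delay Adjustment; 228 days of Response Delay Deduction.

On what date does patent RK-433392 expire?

Earliest priority filing: 10 November 1995.
Base term: 10 November 1995 + 16 years → 10 November 2011.
Office Delay Adjustment: +51 days → 31 December 2011.
Response Delay Deduction: −228 days → 17 May 2011.

May 17, 2011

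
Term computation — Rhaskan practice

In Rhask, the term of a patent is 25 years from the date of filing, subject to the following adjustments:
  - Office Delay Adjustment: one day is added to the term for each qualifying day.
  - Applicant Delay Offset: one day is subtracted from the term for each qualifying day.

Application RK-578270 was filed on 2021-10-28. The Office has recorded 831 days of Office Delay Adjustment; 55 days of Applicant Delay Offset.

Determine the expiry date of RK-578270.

2048-12-12

Base term: filing date + 25 years → 28 October 2046.
Office Delay Adjustment: +831 days → 5 February 2049.
Applicant Delay Offset: −55 days → 12 December 2048.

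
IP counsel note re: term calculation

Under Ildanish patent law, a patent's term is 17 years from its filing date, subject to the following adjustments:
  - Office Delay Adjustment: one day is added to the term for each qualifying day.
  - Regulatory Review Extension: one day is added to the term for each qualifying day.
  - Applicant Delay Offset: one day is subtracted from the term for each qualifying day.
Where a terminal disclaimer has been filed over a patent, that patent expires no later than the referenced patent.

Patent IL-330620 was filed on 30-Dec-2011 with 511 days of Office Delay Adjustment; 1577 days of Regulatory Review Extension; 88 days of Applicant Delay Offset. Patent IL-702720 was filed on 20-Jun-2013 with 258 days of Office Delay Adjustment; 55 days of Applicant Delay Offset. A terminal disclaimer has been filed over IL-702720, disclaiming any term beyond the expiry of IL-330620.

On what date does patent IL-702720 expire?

January 9, 2031

Natural term of IL-702720:
  Base: filing + 17 years → 20 June 2030.
  Office Delay Adjustment: +258 days → 5 March 2031.
  Applicant Delay Offset: −55 days → 9 January 2031.
Expiry of referenced patent IL-330620:
  Base: filing + 17 years → 30 December 2028.
  Office Delay Adjustment: +511 days → 25 May 2030.
  Regulatory Review Extension: +1577 days → 18 September 2034.
  Applicant Delay Offset: −88 days → 22 June 2034.
Terminal disclaimer: IL-702720 expires on the earlier of 9 January 2031 and 22 June 2034.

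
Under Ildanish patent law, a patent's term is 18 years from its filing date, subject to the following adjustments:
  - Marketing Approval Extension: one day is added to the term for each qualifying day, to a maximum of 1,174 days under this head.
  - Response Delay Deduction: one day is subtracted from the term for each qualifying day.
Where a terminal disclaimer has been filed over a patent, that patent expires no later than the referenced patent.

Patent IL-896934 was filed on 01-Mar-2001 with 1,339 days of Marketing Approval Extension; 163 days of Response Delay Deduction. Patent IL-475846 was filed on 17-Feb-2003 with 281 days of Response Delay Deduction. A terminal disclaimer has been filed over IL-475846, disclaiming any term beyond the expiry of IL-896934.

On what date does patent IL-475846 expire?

2020-05-12

Natural term of IL-475846:
  Base: filing + 18 years → 17 February 2021.
  Response Delay Deduction: −281 days → 12 May 2020.
Expiry of referenced patent IL-896934:
  Base: filing + 18 years → 1 March 2019.
  Marketing Approval Extension: 1339 days claimed exceeds the 1174-day cap, so +1174 days → 18 May 2022.
  Response Delay Deduction: −163 days → 6 December 2021.
Terminal disclaimer: IL-475846 expires on the earlier of 12 May 2020 and 6 December 2021.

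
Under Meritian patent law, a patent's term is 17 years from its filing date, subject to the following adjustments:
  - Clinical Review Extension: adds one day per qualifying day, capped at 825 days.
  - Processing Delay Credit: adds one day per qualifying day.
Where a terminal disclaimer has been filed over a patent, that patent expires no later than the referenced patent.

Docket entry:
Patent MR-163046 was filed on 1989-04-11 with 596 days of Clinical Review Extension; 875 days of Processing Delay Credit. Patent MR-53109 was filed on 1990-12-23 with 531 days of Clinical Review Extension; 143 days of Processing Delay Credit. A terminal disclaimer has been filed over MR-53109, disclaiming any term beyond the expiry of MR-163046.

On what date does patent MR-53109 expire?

2009-10-27

Natural term of MR-53109:
  Base: filing + 17 years → 23 December 2007.
  Clinical Review Extension: 531 days (within the 825-day cap) → +531 days → 6 June 2009.
  Processing Delay Credit: +143 days → 27 October 2009.
Expiry of referenced patent MR-163046:
  Base: filing + 17 years → 11 April 2006.
  Clinical Review Extension: 596 days (within the 825-day cap) → +596 days → 28 November 2007.
  Processing Delay Credit: +875 days → 21 April 2010.
Terminal disclaimer: MR-53109 expires on the earlier of 27 October 2009 and 21 April 2010.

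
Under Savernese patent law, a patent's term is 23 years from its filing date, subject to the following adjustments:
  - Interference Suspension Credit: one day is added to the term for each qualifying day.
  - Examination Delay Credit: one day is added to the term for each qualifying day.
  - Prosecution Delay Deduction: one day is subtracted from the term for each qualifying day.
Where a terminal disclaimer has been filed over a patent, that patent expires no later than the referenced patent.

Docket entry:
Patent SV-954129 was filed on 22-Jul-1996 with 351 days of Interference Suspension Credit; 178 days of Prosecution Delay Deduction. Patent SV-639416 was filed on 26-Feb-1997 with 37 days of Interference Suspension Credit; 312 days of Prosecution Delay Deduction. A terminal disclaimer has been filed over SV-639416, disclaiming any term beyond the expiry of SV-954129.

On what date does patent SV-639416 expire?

2019-05-27

Natural term of SV-639416:
  Base: filing + 23 years → 26 February 2020.
  Interference Suspension Credit: +37 days → 3 April 2020.
  Prosecution Delay Deduction: −312 days → 27 May 2019.
Expiry of referenced patent SV-954129:
  Base: filing + 23 years → 22 July 2019.
  Interference Suspension Credit: +351 days → 7 July 2020.
  Prosecution Delay Deduction: −178 days → 11 January 2020.
Terminal disclaimer: SV-639416 expires on the earlier of 27 May 2019 and 11 January 2020.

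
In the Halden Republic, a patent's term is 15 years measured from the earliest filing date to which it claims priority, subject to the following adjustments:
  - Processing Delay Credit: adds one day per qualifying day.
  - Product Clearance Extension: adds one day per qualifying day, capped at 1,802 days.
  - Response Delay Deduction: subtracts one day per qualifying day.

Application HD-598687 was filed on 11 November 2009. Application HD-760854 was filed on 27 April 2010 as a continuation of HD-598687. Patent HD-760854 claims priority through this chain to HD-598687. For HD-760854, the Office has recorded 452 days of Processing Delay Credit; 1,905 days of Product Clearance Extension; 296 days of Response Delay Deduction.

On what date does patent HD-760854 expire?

2030-03-23

Earliest priority filing: 11 November 2009.
Base term: 11 November 2009 + 15 years → 11 November 2024.
Processing Delay Credit: +452 days → 6 February 2026.
Product Clearance Extension: 1905 days claimed exceeds the 1802-day cap, so +1802 days → 13 January 2031.
Response Delay Deduction: −296 days → 23 March 2030.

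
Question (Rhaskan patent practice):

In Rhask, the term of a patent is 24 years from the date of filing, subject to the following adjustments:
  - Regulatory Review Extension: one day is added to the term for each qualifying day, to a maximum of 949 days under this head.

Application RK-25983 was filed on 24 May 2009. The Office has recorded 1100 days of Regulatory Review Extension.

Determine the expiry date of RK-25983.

December 29, 2035

Base term: filing date + 24 years → 24 May 2033.
Regulatory Review Extension: 1100 days claimed exceeds the 949-day cap, so +949 days → 29 December 2035.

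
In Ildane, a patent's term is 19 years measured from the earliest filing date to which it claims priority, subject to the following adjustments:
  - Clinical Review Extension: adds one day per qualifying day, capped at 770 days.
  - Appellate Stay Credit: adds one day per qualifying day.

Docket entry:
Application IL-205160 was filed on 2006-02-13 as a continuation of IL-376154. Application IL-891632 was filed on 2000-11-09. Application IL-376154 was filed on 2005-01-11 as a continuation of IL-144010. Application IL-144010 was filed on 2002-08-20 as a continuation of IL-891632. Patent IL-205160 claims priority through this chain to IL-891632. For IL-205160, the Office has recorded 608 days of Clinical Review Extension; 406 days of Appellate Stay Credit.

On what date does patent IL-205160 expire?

Earliest priority filing: 9 November 2000.
Base term: 9 November 2000 + 19 years → 9 November 2019.
Clinical Review Extension: 608 days (within the 770-day cap) → +608 days → 9 July 2021.
Appellate Stay Credit: +406 days → 19 August 2022.

August 19, 2022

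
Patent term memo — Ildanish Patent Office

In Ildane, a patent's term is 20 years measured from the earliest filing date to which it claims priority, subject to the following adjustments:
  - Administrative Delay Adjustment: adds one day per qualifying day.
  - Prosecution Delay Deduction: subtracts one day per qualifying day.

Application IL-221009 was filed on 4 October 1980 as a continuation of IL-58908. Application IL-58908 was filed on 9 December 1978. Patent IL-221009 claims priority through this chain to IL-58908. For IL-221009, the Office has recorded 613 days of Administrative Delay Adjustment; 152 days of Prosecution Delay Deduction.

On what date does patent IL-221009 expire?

Earliest priority filing: 9 December 1978.
Base term: 9 December 1978 + 20 years → 9 December 1998.
Administrative Delay Adjustment: +613 days → 13 August 2000.
Prosecution Delay Deduction: −152 days → 14 March 2000.

2000-03-14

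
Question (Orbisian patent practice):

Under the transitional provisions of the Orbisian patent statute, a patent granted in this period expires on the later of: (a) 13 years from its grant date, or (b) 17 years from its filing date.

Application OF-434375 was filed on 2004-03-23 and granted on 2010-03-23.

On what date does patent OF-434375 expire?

2023-03-23

(a) grant + 13 years → 23 March 2023.
(b) filing + 17 years → 23 March 2021.
Later of the two: 23 March 2023.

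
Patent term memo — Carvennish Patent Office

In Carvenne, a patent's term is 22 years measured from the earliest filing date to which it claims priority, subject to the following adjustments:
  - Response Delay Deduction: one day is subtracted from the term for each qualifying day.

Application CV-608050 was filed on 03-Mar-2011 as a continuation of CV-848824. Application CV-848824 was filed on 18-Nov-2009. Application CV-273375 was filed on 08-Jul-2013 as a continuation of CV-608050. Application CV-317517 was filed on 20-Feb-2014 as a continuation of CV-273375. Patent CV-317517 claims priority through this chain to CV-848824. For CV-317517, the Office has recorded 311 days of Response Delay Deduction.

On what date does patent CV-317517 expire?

January 11, 2031

Earliest priority filing: 18 November 2009.
Base term: 18 November 2009 + 22 years → 18 November 2031.
Response Delay Deduction: −311 days → 11 January 2031.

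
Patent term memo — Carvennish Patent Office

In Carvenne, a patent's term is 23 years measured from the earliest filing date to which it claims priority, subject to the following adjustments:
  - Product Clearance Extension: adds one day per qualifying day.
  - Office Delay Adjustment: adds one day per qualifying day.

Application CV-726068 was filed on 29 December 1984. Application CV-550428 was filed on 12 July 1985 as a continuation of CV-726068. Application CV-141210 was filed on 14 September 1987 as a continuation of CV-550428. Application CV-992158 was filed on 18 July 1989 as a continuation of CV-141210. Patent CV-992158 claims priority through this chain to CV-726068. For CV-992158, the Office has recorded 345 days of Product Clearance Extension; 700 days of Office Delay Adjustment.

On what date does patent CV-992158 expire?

Earliest priority filing: 29 December 1984.
Base term: 29 December 1984 + 23 years → 29 December 2007.
Product Clearance Extension: +345 days → 8 December 2008.
Office Delay Adjustment: +700 days → 8 November 2010.

2010-11-08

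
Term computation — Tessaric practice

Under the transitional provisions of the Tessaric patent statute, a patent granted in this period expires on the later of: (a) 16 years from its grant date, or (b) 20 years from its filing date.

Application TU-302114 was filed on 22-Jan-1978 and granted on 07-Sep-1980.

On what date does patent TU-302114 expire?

(a) grant + 16 years → 7 September 1996.
(b) filing + 20 years → 22 January 1998.
Later of the two: 22 January 1998.

January 22, 1998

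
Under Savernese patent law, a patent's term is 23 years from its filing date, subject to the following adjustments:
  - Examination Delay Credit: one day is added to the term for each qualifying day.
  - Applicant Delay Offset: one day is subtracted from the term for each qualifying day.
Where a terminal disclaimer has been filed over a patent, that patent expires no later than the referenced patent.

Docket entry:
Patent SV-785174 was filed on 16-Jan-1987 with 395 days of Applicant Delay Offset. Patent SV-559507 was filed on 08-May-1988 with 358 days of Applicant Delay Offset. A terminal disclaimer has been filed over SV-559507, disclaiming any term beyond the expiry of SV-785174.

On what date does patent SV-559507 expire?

Natural term of SV-559507:
  Base: filing + 23 years → 8 May 2011.
  Applicant Delay Offset: −358 days → 15 May 2010.
Expiry of referenced patent SV-785174:
  Base: filing + 23 years → 16 January 2010.
  Applicant Delay Offset: −395 days → 17 December 2008.
Terminal disclaimer: SV-559507 expires on the earlier of 15 May 2010 and 17 December 2008.

December 17, 2008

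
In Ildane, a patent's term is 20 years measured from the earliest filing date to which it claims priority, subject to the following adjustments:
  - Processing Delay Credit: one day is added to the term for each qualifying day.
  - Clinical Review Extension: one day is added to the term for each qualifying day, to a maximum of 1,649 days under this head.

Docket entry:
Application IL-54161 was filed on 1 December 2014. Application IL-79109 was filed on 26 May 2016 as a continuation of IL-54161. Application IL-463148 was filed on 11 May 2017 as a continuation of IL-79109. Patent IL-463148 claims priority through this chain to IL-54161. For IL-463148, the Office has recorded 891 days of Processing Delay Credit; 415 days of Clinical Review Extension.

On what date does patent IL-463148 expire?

Earliest priority filing: 1 December 2014.
Base term: 1 December 2014 + 20 years → 1 December 2034.
Processing Delay Credit: +891 days → 10 May 2037.
Clinical Review Extension: 415 days (within the 1649-day cap) → +415 days → 29 June 2038.

2038-06-29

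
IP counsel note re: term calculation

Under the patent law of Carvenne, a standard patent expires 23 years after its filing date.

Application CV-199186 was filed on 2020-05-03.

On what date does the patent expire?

2043-05-03

Filing date + 23 years → 3 May 2043.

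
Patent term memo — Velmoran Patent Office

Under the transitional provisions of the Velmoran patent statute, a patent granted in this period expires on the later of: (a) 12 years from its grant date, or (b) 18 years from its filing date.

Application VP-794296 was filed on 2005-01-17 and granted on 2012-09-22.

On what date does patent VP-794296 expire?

(a) grant + 12 years → 22 September 2024.
(b) filing + 18 years → 17 January 2023.
Later of the two: 22 September 2024.

September 22, 2024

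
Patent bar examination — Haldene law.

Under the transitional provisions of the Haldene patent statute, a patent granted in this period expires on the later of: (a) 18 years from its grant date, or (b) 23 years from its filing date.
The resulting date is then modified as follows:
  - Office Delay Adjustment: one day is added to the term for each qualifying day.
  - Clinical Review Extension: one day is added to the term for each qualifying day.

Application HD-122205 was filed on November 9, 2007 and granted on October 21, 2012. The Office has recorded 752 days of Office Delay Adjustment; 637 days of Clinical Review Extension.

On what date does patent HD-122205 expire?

2034-08-29

(a) grant + 18 years → 21 October 2030.
(b) filing + 23 years → 9 November 2030.
Later of the two: 9 November 2030.
Office Delay Adjustment: +752 days → 30 November 2032.
Clinical Review Extension: +637 days → 29 August 2034.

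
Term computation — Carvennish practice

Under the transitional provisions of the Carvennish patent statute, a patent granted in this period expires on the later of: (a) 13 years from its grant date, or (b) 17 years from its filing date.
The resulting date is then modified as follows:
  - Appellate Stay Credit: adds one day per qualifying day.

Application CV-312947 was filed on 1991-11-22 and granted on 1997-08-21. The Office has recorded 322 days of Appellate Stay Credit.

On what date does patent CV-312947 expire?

(a) grant + 13 years → 21 August 2010.
(b) filing + 17 years → 22 November 2008.
Later of the two: 21 August 2010.
Appellate Stay Credit: +322 days → 9 July 2011.

July 9, 2011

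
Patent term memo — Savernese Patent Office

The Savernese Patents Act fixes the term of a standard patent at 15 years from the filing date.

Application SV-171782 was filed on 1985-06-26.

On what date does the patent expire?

Filing date + 15 years → 26 June 2000.

June 26, 2000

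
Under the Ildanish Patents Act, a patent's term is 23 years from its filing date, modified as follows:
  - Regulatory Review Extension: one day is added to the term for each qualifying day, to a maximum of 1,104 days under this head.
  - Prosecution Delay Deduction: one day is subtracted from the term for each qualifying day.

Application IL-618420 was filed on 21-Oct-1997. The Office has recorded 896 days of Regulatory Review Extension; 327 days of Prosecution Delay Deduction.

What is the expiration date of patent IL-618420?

Base term: filing date + 23 years → 21 October 2020.
Regulatory Review Extension: 896 days (within the 1104-day cap) → +896 days → 5 April 2023.
Prosecution Delay Deduction: −327 days → 13 May 2022.

May 13, 2022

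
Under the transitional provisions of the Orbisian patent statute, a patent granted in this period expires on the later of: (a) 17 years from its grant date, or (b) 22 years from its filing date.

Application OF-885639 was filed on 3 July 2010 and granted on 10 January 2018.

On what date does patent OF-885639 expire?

January 10, 2035

(a) grant + 17 years → 10 January 2035.
(b) filing + 22 years → 3 July 2032.
Later of the two: 10 January 2035.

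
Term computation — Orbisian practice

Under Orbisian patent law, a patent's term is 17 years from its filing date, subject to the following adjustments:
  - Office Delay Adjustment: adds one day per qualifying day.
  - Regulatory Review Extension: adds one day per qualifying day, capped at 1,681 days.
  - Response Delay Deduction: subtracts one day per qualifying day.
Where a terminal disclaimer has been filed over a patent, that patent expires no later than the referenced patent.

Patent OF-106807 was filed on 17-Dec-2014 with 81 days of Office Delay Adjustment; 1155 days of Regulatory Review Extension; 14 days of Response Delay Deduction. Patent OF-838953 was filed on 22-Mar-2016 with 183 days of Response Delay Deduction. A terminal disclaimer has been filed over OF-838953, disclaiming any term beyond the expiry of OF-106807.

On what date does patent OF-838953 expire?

Natural term of OF-838953:
  Base: filing + 17 years → 22 March 2033.
  Response Delay Deduction: −183 days → 20 September 2032.
Expiry of referenced patent OF-106807:
  Base: filing + 17 years → 17 December 2031.
  Office Delay Adjustment: +81 days → 7 March 2032.
  Regulatory Review Extension: 1155 days (within the 1681-day cap) → +1155 days → 6 May 2035.
  Response Delay Deduction: −14 days → 22 April 2035.
Terminal disclaimer: OF-838953 expires on the earlier of 20 September 2032 and 22 April 2035.

2032-09-20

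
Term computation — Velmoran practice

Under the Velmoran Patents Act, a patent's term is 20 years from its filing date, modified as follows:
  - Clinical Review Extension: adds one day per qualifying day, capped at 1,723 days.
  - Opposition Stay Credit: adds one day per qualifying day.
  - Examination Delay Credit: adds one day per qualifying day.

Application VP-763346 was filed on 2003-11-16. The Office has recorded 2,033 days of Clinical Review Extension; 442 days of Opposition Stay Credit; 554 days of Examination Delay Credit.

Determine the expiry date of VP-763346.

Base term: filing date + 20 years → 16 November 2023.
Clinical Review Extension: 2033 days claimed exceeds the 1723-day cap, so +1723 days → 4 August 2028.
Opposition Stay Credit: +442 days → 20 October 2029.
Examination Delay Credit: +554 days → 27 April 2031.

April 27, 2031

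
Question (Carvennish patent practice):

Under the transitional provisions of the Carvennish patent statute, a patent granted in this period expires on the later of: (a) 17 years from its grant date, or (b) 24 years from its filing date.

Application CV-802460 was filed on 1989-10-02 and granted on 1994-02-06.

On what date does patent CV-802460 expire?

2013-10-02

(a) grant + 17 years → 6 February 2011.
(b) filing + 24 years → 2 October 2013.
Later of the two: 2 October 2013.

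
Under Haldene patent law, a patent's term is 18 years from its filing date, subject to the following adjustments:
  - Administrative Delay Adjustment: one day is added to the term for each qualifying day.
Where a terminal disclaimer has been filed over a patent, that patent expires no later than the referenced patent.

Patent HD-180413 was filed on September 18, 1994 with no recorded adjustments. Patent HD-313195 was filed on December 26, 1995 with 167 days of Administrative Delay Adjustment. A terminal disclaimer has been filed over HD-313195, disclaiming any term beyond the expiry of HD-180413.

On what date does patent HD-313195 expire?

September 18, 2012

Natural term of HD-313195:
  Base: filing + 18 years → 26 December 2013.
  Administrative Delay Adjustment: +167 days → 11 June 2014.
Expiry of referenced patent HD-180413:
  Base: filing + 18 years → 18 September 2012.
Terminal disclaimer: HD-313195 expires on the earlier of 11 June 2014 and 18 September 2012.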